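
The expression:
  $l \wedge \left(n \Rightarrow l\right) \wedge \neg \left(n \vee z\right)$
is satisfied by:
  {l: True, z: False, n: False}


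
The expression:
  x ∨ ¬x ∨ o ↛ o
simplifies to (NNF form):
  True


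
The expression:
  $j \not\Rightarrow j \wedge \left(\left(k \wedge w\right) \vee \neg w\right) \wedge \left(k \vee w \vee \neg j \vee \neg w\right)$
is never true.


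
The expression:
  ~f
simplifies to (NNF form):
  ~f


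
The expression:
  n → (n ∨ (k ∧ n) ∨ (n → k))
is always true.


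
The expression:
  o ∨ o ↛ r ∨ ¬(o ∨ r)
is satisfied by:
  {o: True, r: False}
  {r: False, o: False}
  {r: True, o: True}


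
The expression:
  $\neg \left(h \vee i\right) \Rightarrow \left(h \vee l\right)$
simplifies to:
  $h \vee i \vee l$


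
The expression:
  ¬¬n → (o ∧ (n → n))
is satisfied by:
  {o: True, n: False}
  {n: False, o: False}
  {n: True, o: True}


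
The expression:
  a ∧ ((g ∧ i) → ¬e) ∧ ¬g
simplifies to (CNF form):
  a ∧ ¬g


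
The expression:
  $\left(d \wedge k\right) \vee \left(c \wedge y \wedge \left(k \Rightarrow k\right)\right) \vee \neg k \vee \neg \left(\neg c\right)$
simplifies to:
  $c \vee d \vee \neg k$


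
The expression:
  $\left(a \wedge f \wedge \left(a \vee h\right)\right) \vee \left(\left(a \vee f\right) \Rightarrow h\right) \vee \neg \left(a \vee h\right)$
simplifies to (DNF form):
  $f \vee h \vee \neg a$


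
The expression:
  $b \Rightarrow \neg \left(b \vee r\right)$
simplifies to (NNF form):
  $\neg b$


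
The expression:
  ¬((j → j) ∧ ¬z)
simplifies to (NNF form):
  z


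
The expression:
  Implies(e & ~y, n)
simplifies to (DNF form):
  n | y | ~e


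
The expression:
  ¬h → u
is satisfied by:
  {u: True, h: True}
  {u: True, h: False}
  {h: True, u: False}


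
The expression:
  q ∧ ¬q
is never true.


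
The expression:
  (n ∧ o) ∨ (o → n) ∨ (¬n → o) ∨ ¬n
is always true.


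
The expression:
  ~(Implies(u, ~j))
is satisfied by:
  {j: True, u: True}


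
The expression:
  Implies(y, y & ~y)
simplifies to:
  ~y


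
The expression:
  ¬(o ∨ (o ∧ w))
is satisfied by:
  {o: False}


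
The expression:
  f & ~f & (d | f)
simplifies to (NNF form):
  False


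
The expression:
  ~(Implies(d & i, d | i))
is never true.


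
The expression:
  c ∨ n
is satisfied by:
  {n: True, c: True}
  {n: True, c: False}
  {c: True, n: False}


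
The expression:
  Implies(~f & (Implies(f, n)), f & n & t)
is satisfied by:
  {f: True}


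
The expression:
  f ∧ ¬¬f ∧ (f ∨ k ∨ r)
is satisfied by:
  {f: True}


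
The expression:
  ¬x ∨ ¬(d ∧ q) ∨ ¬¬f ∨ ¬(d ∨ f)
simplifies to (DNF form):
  f ∨ ¬d ∨ ¬q ∨ ¬x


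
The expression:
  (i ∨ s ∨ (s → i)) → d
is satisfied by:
  {d: True}


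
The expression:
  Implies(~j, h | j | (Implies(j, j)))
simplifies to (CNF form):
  True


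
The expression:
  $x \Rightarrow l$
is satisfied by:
  {l: True, x: False}
  {x: False, l: False}
  {x: True, l: True}


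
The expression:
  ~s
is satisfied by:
  {s: False}


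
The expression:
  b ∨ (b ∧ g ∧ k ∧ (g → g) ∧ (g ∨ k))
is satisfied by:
  {b: True}


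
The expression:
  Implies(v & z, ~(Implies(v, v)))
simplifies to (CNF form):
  ~v | ~z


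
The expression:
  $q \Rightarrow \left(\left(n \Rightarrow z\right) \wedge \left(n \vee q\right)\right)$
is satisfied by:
  {z: True, q: False, n: False}
  {q: False, n: False, z: False}
  {n: True, z: True, q: False}
  {n: True, q: False, z: False}
  {z: True, q: True, n: False}
  {q: True, z: False, n: False}
  {n: True, q: True, z: True}


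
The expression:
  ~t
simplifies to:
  ~t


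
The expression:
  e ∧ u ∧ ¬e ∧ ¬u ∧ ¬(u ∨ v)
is never true.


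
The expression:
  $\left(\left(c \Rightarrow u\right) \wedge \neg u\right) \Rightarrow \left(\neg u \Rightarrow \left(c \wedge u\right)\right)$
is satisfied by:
  {c: True, u: True}
  {c: True, u: False}
  {u: True, c: False}


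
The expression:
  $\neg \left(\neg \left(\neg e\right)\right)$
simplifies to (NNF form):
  $\neg e$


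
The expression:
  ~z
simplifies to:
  ~z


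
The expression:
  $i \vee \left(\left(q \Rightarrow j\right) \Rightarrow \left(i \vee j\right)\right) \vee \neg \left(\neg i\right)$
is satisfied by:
  {i: True, q: True, j: True}
  {i: True, q: True, j: False}
  {i: True, j: True, q: False}
  {i: True, j: False, q: False}
  {q: True, j: True, i: False}
  {q: True, j: False, i: False}
  {j: True, q: False, i: False}


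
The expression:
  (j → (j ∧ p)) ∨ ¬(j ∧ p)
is always true.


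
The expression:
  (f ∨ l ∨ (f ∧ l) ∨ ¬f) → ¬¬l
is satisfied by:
  {l: True}


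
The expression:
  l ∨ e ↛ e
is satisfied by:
  {l: True}


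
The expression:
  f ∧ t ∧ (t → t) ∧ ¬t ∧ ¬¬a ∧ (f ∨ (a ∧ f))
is never true.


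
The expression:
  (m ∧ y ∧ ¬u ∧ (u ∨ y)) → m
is always true.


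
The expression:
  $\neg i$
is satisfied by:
  {i: False}


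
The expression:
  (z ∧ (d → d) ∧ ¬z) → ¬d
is always true.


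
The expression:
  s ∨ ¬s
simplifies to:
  True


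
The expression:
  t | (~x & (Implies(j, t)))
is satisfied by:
  {t: True, x: False, j: False}
  {j: True, t: True, x: False}
  {t: True, x: True, j: False}
  {j: True, t: True, x: True}
  {j: False, x: False, t: False}


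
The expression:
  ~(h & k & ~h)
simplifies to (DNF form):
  True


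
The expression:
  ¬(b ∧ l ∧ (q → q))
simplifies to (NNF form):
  ¬b ∨ ¬l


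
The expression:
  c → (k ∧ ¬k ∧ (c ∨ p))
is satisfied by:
  {c: False}


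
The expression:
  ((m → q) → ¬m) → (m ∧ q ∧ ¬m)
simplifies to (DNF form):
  m ∧ q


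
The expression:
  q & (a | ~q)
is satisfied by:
  {a: True, q: True}


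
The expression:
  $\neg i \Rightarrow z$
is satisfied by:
  {i: True, z: True}
  {i: True, z: False}
  {z: True, i: False}


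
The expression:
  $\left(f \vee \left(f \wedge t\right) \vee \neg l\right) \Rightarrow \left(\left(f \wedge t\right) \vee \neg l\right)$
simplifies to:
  $t \vee \neg f \vee \neg l$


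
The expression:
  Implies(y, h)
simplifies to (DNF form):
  h | ~y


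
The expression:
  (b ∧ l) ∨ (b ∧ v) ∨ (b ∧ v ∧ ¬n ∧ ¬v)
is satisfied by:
  {b: True, v: True, l: True}
  {b: True, v: True, l: False}
  {b: True, l: True, v: False}


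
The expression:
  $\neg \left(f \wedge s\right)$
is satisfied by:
  {s: False, f: False}
  {f: True, s: False}
  {s: True, f: False}


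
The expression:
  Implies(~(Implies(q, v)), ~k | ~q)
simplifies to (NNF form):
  v | ~k | ~q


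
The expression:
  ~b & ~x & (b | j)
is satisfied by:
  {j: True, x: False, b: False}


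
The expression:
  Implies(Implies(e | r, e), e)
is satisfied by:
  {r: True, e: True}
  {r: True, e: False}
  {e: True, r: False}


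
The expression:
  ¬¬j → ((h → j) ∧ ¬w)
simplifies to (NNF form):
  ¬j ∨ ¬w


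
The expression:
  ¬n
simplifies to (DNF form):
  ¬n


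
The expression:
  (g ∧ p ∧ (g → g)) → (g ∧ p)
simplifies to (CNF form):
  True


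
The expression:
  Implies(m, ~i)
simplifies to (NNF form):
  ~i | ~m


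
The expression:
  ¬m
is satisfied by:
  {m: False}


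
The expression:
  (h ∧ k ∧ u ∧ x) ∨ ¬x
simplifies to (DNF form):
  (h ∧ k ∧ u) ∨ ¬x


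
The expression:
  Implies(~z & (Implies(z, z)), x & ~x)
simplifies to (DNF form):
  z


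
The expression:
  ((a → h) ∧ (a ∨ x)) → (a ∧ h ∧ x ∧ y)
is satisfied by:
  {a: True, y: True, h: False, x: False}
  {a: True, y: False, h: False, x: False}
  {a: True, x: True, y: True, h: False}
  {a: True, x: True, y: False, h: False}
  {a: True, x: True, h: True, y: True}
  {y: True, a: False, h: False, x: False}
  {a: False, y: False, h: False, x: False}
  {h: True, y: True, a: False, x: False}
  {h: True, a: False, y: False, x: False}


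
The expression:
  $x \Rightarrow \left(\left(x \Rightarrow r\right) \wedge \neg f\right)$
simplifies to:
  $\left(r \wedge \neg f\right) \vee \neg x$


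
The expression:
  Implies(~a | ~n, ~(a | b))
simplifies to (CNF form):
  (a | ~a) & (a | ~b) & (n | ~a) & (n | ~b)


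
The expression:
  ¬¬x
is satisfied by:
  {x: True}


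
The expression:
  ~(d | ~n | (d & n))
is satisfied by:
  {n: True, d: False}


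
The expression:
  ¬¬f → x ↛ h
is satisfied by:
  {x: True, h: False, f: False}
  {h: False, f: False, x: False}
  {x: True, h: True, f: False}
  {h: True, x: False, f: False}
  {f: True, x: True, h: False}


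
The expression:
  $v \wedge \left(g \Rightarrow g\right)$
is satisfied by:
  {v: True}


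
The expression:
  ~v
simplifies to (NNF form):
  ~v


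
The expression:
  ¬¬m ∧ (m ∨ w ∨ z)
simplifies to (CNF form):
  m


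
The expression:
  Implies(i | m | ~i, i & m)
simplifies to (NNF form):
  i & m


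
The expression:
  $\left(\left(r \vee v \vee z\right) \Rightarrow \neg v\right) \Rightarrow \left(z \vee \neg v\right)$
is always true.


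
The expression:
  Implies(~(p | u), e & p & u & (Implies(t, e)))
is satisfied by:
  {u: True, p: True}
  {u: True, p: False}
  {p: True, u: False}


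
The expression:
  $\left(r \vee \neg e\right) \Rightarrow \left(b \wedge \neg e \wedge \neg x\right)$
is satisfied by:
  {e: True, b: True, r: False, x: False}
  {e: True, b: False, r: False, x: False}
  {x: True, e: True, b: True, r: False}
  {x: True, e: True, b: False, r: False}
  {r: False, b: True, x: False, e: False}
  {r: True, b: True, x: False, e: False}


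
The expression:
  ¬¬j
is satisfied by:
  {j: True}


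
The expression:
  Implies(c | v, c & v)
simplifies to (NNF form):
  (c & v) | (~c & ~v)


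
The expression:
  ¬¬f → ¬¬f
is always true.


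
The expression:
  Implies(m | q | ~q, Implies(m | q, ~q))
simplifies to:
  ~q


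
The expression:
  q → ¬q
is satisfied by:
  {q: False}


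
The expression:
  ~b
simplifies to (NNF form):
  ~b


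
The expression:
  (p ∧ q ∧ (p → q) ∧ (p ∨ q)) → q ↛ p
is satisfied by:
  {p: False, q: False}
  {q: True, p: False}
  {p: True, q: False}


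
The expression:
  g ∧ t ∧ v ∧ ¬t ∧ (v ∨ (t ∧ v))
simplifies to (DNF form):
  False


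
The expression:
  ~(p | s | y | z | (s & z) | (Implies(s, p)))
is never true.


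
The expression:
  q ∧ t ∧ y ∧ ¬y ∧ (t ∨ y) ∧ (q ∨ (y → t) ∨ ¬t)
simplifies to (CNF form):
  False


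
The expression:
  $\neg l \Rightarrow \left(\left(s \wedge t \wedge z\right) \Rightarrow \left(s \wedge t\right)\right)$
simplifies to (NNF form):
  $\text{True}$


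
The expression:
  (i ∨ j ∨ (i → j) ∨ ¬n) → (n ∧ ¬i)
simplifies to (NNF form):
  n ∧ ¬i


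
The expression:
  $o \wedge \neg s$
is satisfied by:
  {o: True, s: False}


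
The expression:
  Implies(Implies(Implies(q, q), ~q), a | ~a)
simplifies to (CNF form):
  True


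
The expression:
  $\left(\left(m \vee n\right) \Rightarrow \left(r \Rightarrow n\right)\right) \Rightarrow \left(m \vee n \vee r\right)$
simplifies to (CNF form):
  $m \vee n \vee r$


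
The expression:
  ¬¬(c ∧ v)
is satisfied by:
  {c: True, v: True}


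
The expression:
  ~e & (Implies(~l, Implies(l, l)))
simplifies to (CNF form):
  ~e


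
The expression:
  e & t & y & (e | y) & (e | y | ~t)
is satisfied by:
  {t: True, e: True, y: True}


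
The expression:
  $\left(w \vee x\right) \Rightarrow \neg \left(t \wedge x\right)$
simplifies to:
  $\neg t \vee \neg x$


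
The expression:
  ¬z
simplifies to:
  ¬z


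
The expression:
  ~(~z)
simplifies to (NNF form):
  z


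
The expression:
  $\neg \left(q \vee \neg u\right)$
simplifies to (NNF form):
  $u \wedge \neg q$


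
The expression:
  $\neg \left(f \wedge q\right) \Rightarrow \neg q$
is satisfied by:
  {f: True, q: False}
  {q: False, f: False}
  {q: True, f: True}


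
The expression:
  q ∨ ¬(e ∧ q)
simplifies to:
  True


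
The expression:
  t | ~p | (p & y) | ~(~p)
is always true.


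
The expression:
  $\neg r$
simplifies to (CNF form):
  $\neg r$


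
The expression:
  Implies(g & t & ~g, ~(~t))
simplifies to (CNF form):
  True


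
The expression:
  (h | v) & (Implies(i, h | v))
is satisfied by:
  {v: True, h: True}
  {v: True, h: False}
  {h: True, v: False}


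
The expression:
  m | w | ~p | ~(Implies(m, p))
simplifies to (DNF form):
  m | w | ~p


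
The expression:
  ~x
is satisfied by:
  {x: False}


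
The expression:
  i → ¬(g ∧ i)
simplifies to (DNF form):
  ¬g ∨ ¬i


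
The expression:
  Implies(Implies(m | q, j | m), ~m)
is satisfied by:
  {m: False}


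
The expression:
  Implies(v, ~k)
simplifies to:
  ~k | ~v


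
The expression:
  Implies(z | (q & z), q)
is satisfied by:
  {q: True, z: False}
  {z: False, q: False}
  {z: True, q: True}


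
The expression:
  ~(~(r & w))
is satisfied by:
  {r: True, w: True}


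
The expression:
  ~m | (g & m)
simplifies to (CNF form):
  g | ~m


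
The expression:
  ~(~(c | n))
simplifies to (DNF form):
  c | n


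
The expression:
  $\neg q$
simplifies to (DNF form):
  $\neg q$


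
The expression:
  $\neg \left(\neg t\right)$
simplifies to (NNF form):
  $t$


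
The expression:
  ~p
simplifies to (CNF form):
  ~p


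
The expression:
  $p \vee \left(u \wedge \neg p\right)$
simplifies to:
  $p \vee u$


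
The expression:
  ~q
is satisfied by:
  {q: False}


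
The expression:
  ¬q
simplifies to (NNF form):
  ¬q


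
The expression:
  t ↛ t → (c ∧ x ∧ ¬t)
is always true.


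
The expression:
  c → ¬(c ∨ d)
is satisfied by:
  {c: False}


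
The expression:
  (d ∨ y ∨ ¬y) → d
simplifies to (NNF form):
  d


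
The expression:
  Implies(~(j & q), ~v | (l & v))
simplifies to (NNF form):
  l | ~v | (j & q)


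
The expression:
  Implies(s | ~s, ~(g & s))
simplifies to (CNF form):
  ~g | ~s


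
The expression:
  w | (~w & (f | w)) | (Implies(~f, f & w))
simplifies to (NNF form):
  f | w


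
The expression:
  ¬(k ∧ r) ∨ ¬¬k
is always true.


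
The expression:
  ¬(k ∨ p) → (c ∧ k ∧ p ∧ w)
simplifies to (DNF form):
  k ∨ p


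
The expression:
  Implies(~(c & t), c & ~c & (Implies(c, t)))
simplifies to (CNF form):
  c & t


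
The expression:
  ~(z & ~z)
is always true.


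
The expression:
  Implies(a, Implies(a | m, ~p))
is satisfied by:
  {p: False, a: False}
  {a: True, p: False}
  {p: True, a: False}


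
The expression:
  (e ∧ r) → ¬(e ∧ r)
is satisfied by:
  {e: False, r: False}
  {r: True, e: False}
  {e: True, r: False}


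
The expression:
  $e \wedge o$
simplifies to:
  $e \wedge o$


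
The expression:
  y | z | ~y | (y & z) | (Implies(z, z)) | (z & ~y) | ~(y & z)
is always true.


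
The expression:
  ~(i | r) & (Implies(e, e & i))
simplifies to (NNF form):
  ~e & ~i & ~r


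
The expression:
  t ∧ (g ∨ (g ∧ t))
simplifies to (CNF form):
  g ∧ t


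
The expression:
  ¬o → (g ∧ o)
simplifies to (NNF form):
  o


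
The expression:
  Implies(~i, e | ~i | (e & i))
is always true.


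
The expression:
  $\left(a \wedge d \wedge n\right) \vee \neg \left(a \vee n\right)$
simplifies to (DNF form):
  $\left(n \wedge \neg n\right) \vee \left(\neg a \wedge \neg n\right) \vee \left(a \wedge d \wedge n\right) \vee \left(a \wedge d \wedge \neg a\right) \vee \left(a \wedge n \wedge \neg n\right) \vee \left(a \wedge \neg a \wedge \neg n\right) \vee \left(d \wedge n \wedge \neg n\right) \vee \left(d \wedge \neg a \wedge \neg n\right)$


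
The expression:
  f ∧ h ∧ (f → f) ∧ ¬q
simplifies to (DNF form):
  f ∧ h ∧ ¬q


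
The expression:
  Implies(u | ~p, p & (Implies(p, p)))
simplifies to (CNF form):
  p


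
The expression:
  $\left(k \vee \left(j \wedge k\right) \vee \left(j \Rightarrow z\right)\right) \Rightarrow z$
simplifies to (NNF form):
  $z \vee \left(j \wedge \neg k\right)$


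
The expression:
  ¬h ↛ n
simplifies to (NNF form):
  ¬h ∧ ¬n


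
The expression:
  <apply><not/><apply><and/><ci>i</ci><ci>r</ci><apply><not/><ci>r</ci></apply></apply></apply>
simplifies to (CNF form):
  <true/>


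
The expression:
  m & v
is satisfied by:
  {m: True, v: True}


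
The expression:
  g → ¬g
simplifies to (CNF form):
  ¬g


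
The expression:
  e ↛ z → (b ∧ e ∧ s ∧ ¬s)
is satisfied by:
  {z: True, e: False}
  {e: False, z: False}
  {e: True, z: True}


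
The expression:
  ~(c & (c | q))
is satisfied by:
  {c: False}


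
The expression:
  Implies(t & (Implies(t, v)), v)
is always true.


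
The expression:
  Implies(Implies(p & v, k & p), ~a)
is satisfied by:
  {p: True, v: True, k: False, a: False}
  {p: True, v: False, k: False, a: False}
  {v: True, p: False, k: False, a: False}
  {p: False, v: False, k: False, a: False}
  {p: True, k: True, v: True, a: False}
  {p: True, k: True, v: False, a: False}
  {k: True, v: True, p: False, a: False}
  {k: True, v: False, p: False, a: False}
  {a: True, p: True, k: False, v: True}


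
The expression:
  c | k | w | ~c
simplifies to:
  True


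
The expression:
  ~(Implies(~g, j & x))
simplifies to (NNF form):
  ~g & (~j | ~x)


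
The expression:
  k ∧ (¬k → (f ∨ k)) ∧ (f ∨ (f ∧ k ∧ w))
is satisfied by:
  {f: True, k: True}


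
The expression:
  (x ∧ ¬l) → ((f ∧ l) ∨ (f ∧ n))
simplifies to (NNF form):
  l ∨ (f ∧ n) ∨ ¬x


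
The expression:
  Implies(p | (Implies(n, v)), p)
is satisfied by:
  {n: True, p: True, v: False}
  {p: True, v: False, n: False}
  {n: True, p: True, v: True}
  {p: True, v: True, n: False}
  {n: True, v: False, p: False}


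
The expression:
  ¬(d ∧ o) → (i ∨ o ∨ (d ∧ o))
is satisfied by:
  {i: True, o: True}
  {i: True, o: False}
  {o: True, i: False}


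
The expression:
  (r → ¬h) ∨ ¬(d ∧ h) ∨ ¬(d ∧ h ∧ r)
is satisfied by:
  {h: False, d: False, r: False}
  {r: True, h: False, d: False}
  {d: True, h: False, r: False}
  {r: True, d: True, h: False}
  {h: True, r: False, d: False}
  {r: True, h: True, d: False}
  {d: True, h: True, r: False}


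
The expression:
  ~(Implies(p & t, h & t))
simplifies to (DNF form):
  p & t & ~h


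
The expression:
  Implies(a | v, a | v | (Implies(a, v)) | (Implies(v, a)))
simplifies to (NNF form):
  True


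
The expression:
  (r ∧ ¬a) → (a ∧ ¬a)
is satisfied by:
  {a: True, r: False}
  {r: False, a: False}
  {r: True, a: True}


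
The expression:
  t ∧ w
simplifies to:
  t ∧ w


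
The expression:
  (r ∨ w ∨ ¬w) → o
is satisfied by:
  {o: True}


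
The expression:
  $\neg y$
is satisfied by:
  {y: False}


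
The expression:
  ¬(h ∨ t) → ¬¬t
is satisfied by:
  {t: True, h: True}
  {t: True, h: False}
  {h: True, t: False}


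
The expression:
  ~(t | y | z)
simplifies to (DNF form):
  ~t & ~y & ~z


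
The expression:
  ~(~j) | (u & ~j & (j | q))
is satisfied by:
  {u: True, j: True, q: True}
  {u: True, j: True, q: False}
  {j: True, q: True, u: False}
  {j: True, q: False, u: False}
  {u: True, q: True, j: False}


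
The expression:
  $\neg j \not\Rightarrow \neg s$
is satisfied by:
  {s: True, j: False}


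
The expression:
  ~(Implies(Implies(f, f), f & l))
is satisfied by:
  {l: False, f: False}
  {f: True, l: False}
  {l: True, f: False}


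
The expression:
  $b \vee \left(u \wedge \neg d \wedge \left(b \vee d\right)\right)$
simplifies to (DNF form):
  $b$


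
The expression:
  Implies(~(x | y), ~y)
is always true.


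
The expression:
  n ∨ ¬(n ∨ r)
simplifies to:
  n ∨ ¬r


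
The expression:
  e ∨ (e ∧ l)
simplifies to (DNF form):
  e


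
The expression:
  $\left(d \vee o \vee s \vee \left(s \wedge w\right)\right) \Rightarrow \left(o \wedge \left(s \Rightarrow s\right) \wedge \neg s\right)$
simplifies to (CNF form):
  $\neg s \wedge \left(o \vee \neg d\right)$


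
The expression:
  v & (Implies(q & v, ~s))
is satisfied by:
  {v: True, s: False, q: False}
  {q: True, v: True, s: False}
  {s: True, v: True, q: False}


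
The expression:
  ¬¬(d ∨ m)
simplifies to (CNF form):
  d ∨ m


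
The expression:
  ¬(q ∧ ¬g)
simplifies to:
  g ∨ ¬q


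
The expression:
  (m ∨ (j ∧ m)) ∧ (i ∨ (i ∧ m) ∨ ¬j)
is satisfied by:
  {m: True, i: True, j: False}
  {m: True, j: False, i: False}
  {m: True, i: True, j: True}


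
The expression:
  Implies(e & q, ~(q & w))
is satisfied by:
  {w: False, e: False, q: False}
  {q: True, w: False, e: False}
  {e: True, w: False, q: False}
  {q: True, e: True, w: False}
  {w: True, q: False, e: False}
  {q: True, w: True, e: False}
  {e: True, w: True, q: False}


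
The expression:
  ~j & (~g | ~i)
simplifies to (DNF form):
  (~g & ~j) | (~i & ~j)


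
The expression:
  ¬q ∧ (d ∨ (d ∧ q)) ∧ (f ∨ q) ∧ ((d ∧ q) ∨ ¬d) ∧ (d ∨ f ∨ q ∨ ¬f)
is never true.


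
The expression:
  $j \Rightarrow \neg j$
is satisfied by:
  {j: False}


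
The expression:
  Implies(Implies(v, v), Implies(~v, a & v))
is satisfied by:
  {v: True}


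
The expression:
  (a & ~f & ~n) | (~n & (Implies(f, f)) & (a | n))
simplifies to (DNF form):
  a & ~n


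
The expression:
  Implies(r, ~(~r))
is always true.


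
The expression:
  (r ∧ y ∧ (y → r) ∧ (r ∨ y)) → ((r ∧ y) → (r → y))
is always true.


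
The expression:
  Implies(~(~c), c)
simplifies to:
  True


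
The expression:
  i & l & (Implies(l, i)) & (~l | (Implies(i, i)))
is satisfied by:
  {i: True, l: True}


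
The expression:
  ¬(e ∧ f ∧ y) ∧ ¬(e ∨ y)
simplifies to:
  ¬e ∧ ¬y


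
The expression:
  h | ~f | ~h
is always true.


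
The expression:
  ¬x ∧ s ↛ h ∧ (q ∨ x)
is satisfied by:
  {s: True, q: True, x: False, h: False}


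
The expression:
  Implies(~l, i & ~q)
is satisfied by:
  {i: True, l: True, q: False}
  {l: True, q: False, i: False}
  {i: True, l: True, q: True}
  {l: True, q: True, i: False}
  {i: True, q: False, l: False}


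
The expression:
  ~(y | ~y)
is never true.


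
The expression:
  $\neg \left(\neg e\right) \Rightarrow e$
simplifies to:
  $\text{True}$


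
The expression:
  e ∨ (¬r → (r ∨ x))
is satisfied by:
  {r: True, x: True, e: True}
  {r: True, x: True, e: False}
  {r: True, e: True, x: False}
  {r: True, e: False, x: False}
  {x: True, e: True, r: False}
  {x: True, e: False, r: False}
  {e: True, x: False, r: False}


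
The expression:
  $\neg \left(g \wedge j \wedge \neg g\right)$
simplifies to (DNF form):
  $\text{True}$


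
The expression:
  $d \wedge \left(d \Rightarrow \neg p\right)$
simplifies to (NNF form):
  $d \wedge \neg p$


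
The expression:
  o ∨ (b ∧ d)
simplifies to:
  o ∨ (b ∧ d)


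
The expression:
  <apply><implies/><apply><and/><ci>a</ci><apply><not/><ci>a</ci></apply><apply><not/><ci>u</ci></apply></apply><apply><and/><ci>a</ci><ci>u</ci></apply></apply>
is always true.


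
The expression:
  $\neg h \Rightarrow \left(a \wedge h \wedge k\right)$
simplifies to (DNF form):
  $h$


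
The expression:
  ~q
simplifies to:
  ~q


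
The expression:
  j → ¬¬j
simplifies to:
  True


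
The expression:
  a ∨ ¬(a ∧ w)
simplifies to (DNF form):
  True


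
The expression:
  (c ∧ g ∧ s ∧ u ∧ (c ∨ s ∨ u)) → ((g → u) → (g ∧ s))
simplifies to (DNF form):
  True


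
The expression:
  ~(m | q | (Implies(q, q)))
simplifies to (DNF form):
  False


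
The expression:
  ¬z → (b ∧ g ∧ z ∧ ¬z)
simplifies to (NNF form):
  z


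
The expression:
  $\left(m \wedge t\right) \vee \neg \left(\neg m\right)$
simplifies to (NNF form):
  $m$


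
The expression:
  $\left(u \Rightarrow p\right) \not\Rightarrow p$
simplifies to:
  $\neg p \wedge \neg u$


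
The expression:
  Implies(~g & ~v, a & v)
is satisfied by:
  {v: True, g: True}
  {v: True, g: False}
  {g: True, v: False}


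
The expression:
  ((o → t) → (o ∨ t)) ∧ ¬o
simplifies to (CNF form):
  t ∧ ¬o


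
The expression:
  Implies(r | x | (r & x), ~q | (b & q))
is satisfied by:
  {b: True, x: False, q: False, r: False}
  {r: True, b: True, x: False, q: False}
  {b: True, x: True, q: False, r: False}
  {r: True, b: True, x: True, q: False}
  {r: False, x: False, q: False, b: False}
  {r: True, x: False, q: False, b: False}
  {x: True, r: False, q: False, b: False}
  {r: True, x: True, q: False, b: False}
  {q: True, b: True, r: False, x: False}
  {r: True, q: True, b: True, x: False}
  {q: True, b: True, x: True, r: False}
  {r: True, q: True, b: True, x: True}
  {q: True, b: False, x: False, r: False}


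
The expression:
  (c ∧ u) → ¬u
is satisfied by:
  {u: False, c: False}
  {c: True, u: False}
  {u: True, c: False}


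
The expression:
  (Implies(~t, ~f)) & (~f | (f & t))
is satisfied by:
  {t: True, f: False}
  {f: False, t: False}
  {f: True, t: True}


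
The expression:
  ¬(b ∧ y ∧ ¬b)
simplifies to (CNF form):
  True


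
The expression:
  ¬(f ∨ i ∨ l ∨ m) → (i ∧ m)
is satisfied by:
  {i: True, m: True, l: True, f: True}
  {i: True, m: True, l: True, f: False}
  {i: True, m: True, f: True, l: False}
  {i: True, m: True, f: False, l: False}
  {i: True, l: True, f: True, m: False}
  {i: True, l: True, f: False, m: False}
  {i: True, l: False, f: True, m: False}
  {i: True, l: False, f: False, m: False}
  {m: True, l: True, f: True, i: False}
  {m: True, l: True, f: False, i: False}
  {m: True, f: True, l: False, i: False}
  {m: True, f: False, l: False, i: False}
  {l: True, f: True, m: False, i: False}
  {l: True, m: False, f: False, i: False}
  {f: True, m: False, l: False, i: False}


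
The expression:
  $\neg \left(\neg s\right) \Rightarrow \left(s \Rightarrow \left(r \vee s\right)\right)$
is always true.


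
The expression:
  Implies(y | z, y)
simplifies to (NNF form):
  y | ~z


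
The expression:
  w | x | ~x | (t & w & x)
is always true.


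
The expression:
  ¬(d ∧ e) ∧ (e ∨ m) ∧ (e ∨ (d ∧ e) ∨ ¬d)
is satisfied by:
  {m: True, e: True, d: False}
  {m: True, e: False, d: False}
  {e: True, m: False, d: False}


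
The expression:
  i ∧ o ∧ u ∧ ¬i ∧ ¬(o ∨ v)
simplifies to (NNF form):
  False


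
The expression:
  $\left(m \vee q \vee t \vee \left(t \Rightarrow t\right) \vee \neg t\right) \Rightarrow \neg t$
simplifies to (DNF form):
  $\neg t$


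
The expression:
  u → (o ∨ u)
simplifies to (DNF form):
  True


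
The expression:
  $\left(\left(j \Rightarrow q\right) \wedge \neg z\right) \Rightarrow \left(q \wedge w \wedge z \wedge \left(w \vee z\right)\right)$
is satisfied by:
  {z: True, j: True, q: False}
  {z: True, j: False, q: False}
  {z: True, q: True, j: True}
  {z: True, q: True, j: False}
  {j: True, q: False, z: False}


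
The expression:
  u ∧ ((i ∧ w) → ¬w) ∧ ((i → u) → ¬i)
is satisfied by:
  {u: True, i: False}


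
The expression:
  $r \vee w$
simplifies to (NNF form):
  $r \vee w$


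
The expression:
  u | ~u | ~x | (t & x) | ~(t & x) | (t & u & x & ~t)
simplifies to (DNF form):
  True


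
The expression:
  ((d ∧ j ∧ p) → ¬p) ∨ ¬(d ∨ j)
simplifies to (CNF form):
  ¬d ∨ ¬j ∨ ¬p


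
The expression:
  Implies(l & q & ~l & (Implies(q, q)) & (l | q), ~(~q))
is always true.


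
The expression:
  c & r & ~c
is never true.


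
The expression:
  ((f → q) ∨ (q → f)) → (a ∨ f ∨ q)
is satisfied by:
  {a: True, q: True, f: True}
  {a: True, q: True, f: False}
  {a: True, f: True, q: False}
  {a: True, f: False, q: False}
  {q: True, f: True, a: False}
  {q: True, f: False, a: False}
  {f: True, q: False, a: False}


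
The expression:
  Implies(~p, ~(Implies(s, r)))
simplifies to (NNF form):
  p | (s & ~r)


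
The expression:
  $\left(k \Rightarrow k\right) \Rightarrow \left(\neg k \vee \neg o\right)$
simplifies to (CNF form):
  $\neg k \vee \neg o$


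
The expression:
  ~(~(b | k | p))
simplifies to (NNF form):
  b | k | p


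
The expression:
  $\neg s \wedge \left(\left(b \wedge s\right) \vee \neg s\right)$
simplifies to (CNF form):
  $\neg s$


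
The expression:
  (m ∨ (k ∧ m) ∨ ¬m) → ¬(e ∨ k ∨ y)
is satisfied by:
  {e: False, k: False, y: False}


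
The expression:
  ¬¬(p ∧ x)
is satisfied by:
  {p: True, x: True}


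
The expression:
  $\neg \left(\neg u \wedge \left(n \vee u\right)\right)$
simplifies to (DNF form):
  $u \vee \neg n$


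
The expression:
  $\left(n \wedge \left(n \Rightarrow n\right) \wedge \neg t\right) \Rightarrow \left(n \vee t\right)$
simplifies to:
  $\text{True}$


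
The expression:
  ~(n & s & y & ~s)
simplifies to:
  True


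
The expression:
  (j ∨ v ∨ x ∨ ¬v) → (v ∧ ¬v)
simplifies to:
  False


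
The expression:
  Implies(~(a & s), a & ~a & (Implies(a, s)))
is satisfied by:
  {a: True, s: True}


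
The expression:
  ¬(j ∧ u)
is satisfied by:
  {u: False, j: False}
  {j: True, u: False}
  {u: True, j: False}


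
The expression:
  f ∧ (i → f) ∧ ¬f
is never true.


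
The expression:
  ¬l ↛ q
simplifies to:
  q ∨ ¬l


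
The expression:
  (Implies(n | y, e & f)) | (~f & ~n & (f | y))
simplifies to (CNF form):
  (e | ~n) & (f | ~n) & (e | ~f | ~n) & (e | ~f | ~y) & (e | ~n | ~y) & (f | ~f | ~n) & (f | ~f | ~y) & (f | ~n | ~y)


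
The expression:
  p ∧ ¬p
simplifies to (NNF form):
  False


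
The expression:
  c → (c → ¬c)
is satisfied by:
  {c: False}


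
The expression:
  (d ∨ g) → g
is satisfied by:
  {g: True, d: False}
  {d: False, g: False}
  {d: True, g: True}


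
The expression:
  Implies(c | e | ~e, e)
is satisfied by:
  {e: True}


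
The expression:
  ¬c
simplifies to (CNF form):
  ¬c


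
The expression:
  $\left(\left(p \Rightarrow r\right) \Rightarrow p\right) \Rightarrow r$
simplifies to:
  $r \vee \neg p$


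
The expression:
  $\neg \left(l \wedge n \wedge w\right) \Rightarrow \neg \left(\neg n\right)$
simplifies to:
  $n$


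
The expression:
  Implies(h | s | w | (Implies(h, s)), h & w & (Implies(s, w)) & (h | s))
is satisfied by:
  {h: True, w: True}


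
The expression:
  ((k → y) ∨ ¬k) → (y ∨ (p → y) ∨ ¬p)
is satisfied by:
  {y: True, k: True, p: False}
  {y: True, p: False, k: False}
  {k: True, p: False, y: False}
  {k: False, p: False, y: False}
  {y: True, k: True, p: True}
  {y: True, p: True, k: False}
  {k: True, p: True, y: False}


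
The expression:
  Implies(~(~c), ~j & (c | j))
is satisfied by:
  {c: False, j: False}
  {j: True, c: False}
  {c: True, j: False}


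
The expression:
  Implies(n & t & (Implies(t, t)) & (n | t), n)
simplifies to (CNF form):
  True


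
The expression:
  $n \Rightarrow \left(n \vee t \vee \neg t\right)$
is always true.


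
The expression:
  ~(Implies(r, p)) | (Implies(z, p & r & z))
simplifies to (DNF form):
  r | ~z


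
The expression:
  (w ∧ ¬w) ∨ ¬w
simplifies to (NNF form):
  ¬w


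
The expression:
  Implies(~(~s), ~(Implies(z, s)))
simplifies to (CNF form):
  ~s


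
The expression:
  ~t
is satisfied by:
  {t: False}


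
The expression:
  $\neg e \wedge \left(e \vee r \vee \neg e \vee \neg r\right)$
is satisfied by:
  {e: False}


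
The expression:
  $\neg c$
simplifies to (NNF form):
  $\neg c$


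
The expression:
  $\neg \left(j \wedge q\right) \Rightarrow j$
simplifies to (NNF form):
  $j$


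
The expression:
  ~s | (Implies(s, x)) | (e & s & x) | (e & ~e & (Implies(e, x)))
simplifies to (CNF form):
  x | ~s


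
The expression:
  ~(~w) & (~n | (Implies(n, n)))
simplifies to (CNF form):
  w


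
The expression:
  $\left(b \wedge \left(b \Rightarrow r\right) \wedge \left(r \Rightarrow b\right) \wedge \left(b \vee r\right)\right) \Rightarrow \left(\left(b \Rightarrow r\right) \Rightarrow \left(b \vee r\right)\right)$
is always true.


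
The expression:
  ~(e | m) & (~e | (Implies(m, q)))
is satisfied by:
  {e: False, m: False}


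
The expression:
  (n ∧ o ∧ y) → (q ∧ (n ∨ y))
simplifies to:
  q ∨ ¬n ∨ ¬o ∨ ¬y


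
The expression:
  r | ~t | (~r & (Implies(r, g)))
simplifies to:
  True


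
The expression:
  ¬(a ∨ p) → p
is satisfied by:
  {a: True, p: True}
  {a: True, p: False}
  {p: True, a: False}


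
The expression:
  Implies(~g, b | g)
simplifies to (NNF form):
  b | g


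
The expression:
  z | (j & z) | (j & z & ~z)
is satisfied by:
  {z: True}


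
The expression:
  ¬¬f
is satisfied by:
  {f: True}


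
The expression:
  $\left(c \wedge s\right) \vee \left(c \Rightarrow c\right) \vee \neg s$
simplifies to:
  $\text{True}$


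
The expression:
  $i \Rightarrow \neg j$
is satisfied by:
  {i: False, j: False}
  {j: True, i: False}
  {i: True, j: False}


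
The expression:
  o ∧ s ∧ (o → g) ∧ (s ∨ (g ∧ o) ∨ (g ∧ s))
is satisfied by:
  {g: True, s: True, o: True}


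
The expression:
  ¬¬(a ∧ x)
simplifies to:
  a ∧ x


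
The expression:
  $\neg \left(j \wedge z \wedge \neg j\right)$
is always true.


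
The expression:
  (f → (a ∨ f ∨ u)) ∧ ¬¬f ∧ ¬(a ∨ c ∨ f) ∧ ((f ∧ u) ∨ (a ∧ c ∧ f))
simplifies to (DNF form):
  False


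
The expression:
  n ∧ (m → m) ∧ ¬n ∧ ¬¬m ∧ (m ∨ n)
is never true.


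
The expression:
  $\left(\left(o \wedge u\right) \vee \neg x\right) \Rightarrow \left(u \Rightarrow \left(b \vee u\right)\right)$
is always true.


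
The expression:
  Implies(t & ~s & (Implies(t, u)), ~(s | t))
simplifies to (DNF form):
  s | ~t | ~u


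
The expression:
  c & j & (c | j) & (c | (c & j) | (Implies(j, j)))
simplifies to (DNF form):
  c & j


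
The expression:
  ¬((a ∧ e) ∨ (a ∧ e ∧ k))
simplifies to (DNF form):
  ¬a ∨ ¬e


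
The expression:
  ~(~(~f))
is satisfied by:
  {f: False}


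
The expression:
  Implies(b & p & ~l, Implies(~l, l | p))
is always true.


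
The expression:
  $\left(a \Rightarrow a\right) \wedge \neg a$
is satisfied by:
  {a: False}


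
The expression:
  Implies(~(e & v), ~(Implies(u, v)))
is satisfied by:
  {u: True, e: True, v: False}
  {u: True, e: False, v: False}
  {v: True, u: True, e: True}
  {v: True, e: True, u: False}


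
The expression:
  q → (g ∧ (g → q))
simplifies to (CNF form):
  g ∨ ¬q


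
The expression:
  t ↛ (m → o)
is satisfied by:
  {t: True, m: True, o: False}


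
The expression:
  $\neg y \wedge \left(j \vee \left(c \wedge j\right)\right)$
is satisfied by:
  {j: True, y: False}


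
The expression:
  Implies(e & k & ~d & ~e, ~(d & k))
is always true.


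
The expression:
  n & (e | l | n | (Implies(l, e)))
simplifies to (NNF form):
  n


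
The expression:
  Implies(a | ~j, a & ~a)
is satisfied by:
  {j: True, a: False}


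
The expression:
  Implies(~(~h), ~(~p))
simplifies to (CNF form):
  p | ~h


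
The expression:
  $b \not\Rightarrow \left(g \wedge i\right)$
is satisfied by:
  {b: True, g: False, i: False}
  {b: True, i: True, g: False}
  {b: True, g: True, i: False}


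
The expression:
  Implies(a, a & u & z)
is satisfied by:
  {u: True, z: True, a: False}
  {u: True, z: False, a: False}
  {z: True, u: False, a: False}
  {u: False, z: False, a: False}
  {a: True, u: True, z: True}


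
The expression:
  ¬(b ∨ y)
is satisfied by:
  {y: False, b: False}


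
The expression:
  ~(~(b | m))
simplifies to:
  b | m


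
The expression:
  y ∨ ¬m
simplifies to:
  y ∨ ¬m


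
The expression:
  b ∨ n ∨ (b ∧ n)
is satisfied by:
  {n: True, b: True}
  {n: True, b: False}
  {b: True, n: False}


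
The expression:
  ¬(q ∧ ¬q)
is always true.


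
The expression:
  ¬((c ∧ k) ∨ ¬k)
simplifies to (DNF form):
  k ∧ ¬c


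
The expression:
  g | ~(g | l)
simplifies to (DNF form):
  g | ~l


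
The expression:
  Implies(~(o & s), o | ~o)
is always true.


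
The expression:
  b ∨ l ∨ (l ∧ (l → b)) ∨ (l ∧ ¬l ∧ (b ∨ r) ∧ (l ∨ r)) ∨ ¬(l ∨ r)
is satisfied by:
  {b: True, l: True, r: False}
  {b: True, l: False, r: False}
  {l: True, b: False, r: False}
  {b: False, l: False, r: False}
  {r: True, b: True, l: True}
  {r: True, b: True, l: False}
  {r: True, l: True, b: False}


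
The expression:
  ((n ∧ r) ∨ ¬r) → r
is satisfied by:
  {r: True}


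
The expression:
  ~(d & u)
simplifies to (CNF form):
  ~d | ~u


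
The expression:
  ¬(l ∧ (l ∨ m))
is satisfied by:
  {l: False}


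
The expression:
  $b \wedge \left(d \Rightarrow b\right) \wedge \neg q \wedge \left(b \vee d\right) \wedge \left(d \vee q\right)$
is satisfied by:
  {b: True, d: True, q: False}


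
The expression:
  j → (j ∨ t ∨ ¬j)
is always true.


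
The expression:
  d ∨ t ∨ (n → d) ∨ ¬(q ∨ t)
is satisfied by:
  {d: True, t: True, q: False, n: False}
  {d: True, q: False, t: False, n: False}
  {t: True, d: False, q: False, n: False}
  {d: False, q: False, t: False, n: False}
  {n: True, d: True, t: True, q: False}
  {n: True, d: True, q: False, t: False}
  {n: True, t: True, d: False, q: False}
  {n: True, d: False, q: False, t: False}
  {d: True, q: True, t: True, n: False}
  {d: True, q: True, n: False, t: False}
  {q: True, t: True, n: False, d: False}
  {q: True, n: False, t: False, d: False}
  {d: True, q: True, n: True, t: True}
  {d: True, q: True, n: True, t: False}
  {q: True, n: True, t: True, d: False}


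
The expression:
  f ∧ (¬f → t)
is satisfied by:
  {f: True}


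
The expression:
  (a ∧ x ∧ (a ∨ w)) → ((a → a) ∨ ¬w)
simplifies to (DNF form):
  True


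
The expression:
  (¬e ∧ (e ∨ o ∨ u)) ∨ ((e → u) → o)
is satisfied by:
  {o: True, e: False, u: False}
  {o: True, u: True, e: False}
  {o: True, e: True, u: False}
  {o: True, u: True, e: True}
  {u: True, e: False, o: False}
  {e: True, u: False, o: False}
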